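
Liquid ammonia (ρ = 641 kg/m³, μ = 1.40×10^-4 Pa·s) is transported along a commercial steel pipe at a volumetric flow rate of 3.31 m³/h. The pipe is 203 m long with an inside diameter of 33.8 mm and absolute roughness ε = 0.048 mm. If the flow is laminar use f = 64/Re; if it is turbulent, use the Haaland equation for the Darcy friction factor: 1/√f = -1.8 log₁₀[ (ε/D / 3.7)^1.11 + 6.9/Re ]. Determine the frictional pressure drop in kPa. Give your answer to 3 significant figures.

Q = 3.31 m³/h = 3.31/3600 = 0.0009194 m³/s.
Cross-sectional area A = πD²/4 = π(0.0338)²/4 = 0.0008973 m²; mean velocity V = Q/A = 0.0009194/0.0008973 = 1.025 m/s.
Reynolds number Re = ρVD/μ = 641 · 1.025 · 0.0338 / 0.00014 = 1.586e+05.
Re > 4000 → turbulent. Relative roughness ε/D = 4.8e-05/0.0338 = 0.00142. Haaland: 1/√f = -1.8 log₁₀[(0.00142/3.7)^1.11 + 6.9/1.586e+05] = -1.8 log₁₀[0.000162 + 4.35e-05] = 6.639, so f = 0.02269.
Darcy-Weisbach: ΔP = f(L/D)(ρV²/2) = 0.02269·(203/0.0338)·(641·1.025²/2) = 0.02269·6006·336.5 = 4.586e+04 Pa.
ΔP = 4.586e+04 Pa = 45.9 kPa.

ΔP ≈ 45.9 kPa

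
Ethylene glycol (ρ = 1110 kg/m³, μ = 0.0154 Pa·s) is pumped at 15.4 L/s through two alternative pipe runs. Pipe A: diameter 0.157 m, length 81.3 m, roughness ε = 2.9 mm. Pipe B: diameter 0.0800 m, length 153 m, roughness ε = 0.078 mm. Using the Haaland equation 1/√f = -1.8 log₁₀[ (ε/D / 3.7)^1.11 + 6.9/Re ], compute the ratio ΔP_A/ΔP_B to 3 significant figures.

Pipe A: V = Q/A = 0.0154/0.01936 = 0.7955 m/s; Re = 9002; ε/D = 0.0185; Haaland → f = 0.05145; ΔP_A = f(L/D)(ρV²/2) = 9356 Pa.
Pipe B: V = Q/A = 0.0154/0.005027 = 3.064 m/s; Re = 1.767e+04; ε/D = 0.000975; Haaland → f = 0.02828; ΔP_B = f(L/D)(ρV²/2) = 2.818e+05 Pa.
ΔP_A/ΔP_B = 9356/2.818e+05 = 0.0332.

ΔP_A/ΔP_B ≈ 0.0332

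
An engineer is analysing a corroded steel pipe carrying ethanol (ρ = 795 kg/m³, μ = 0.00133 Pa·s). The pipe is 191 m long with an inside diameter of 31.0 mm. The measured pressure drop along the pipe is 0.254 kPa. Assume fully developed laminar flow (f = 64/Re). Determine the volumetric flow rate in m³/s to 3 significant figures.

Q ≈ 2.27×10^-5 m³/s

For laminar flow, f = 64/Re with Re = ρVD/μ, so Darcy-Weisbach reduces to ΔP = 32μLV/D². Solving for V: V = ΔP·D²/(32μL) = 254·(0.031)²/(32·0.00133·191) = 0.03003 m/s.
Check: Re = ρVD/μ = 795·0.03003·0.031/0.00133 = 556.4 < 2300, so the laminar assumption holds.
Q = V·A = 0.03003·(π/4·0.031²) = 2.266e-05 m³/s = 2.27×10^-5 m³/s.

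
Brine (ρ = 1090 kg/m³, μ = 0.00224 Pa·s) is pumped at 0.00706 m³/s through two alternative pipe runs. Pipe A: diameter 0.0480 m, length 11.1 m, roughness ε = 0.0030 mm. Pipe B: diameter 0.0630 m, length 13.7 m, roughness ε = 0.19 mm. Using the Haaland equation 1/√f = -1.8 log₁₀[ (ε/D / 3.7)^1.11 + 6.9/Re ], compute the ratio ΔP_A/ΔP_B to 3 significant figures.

ΔP_A/ΔP_B ≈ 2.08

Pipe A: V = Q/A = 0.00706/0.00181 = 3.902 m/s; Re = 9.113e+04; ε/D = 6.25e-05; Haaland → f = 0.01843; ΔP_A = f(L/D)(ρV²/2) = 3.535e+04 Pa.
Pipe B: V = Q/A = 0.00706/0.003117 = 2.265 m/s; Re = 6.943e+04; ε/D = 0.00302; Haaland → f = 0.0279; ΔP_B = f(L/D)(ρV²/2) = 1.696e+04 Pa.
ΔP_A/ΔP_B = 3.535e+04/1.696e+04 = 2.08.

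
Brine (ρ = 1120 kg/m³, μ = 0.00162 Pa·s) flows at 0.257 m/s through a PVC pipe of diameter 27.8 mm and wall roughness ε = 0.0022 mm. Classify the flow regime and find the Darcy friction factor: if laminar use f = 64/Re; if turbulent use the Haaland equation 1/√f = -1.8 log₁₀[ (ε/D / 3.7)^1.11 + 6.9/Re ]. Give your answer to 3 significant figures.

Re = ρVD/μ = 1120·0.257·0.0278/0.00162 = 4939.
Re > 4000 → turbulent. ε/D = 2.2e-06/0.0278 = 7.91e-05; Haaland: 1/√f = -1.8 log₁₀[6.55e-06 + 0.0014] = 5.135, so f = 0.03792.

f ≈ 0.0379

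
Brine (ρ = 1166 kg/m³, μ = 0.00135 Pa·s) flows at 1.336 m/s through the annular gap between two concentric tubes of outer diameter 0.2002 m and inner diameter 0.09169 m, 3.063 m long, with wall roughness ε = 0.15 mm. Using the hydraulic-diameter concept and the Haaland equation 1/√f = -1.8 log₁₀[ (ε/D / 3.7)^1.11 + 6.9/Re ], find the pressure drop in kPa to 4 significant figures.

Hydraulic diameter D_h = 4A/P = D_o - D_i = 0.2002 - 0.09169 = 0.1085 m.
Re = ρVD_h/μ = 1166·1.336·0.1085/0.00135 = 1.252e+05.
ε/D_h = 0.00015/0.1085 = 0.00138; Haaland gives 1/√f = -1.8 log₁₀[0.000157+5.51e-05] = 6.613, so f = 0.02287.
ΔP = f(L/D_h)(ρV²/2) = 0.02287·3.063/0.1085·1041 = 671.7 Pa.
ΔP = 0.6717 kPa.

ΔP ≈ 0.6717 kPa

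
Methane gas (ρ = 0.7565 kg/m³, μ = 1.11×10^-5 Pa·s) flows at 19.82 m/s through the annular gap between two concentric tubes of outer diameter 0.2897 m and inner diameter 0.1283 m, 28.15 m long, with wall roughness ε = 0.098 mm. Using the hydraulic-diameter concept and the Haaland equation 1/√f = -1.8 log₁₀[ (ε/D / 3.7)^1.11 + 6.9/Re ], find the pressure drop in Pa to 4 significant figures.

ΔP ≈ 493.9 Pa

Hydraulic diameter D_h = 4A/P = D_o - D_i = 0.2897 - 0.1283 = 0.1614 m.
Re = ρVD_h/μ = 0.7565·19.82·0.1614/1.11e-05 = 2.18e+05.
ε/D_h = 9.8e-05/0.1614 = 0.000607; Haaland gives 1/√f = -1.8 log₁₀[6.29e-05+3.16e-05] = 7.244, so f = 0.01906.
ΔP = f(L/D_h)(ρV²/2) = 0.01906·28.15/0.1614·148.6 = 493.9 Pa.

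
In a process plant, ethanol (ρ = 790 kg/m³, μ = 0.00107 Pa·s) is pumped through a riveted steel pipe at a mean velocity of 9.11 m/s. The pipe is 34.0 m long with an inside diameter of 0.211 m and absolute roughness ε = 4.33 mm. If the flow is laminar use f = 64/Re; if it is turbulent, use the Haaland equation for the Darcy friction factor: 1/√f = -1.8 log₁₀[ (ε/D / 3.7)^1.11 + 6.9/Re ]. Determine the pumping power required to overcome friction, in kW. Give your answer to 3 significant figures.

P ≈ 82.9 kW

Reynolds number Re = ρVD/μ = 790 · 9.11 · 0.211 / 0.00107 = 1.419e+06.
Re > 4000 → turbulent. Relative roughness ε/D = 0.00433/0.211 = 0.0205. Haaland: 1/√f = -1.8 log₁₀[(0.0205/3.7)^1.11 + 6.9/1.419e+06] = -1.8 log₁₀[0.00313 + 4.86e-06] = 4.506, so f = 0.04925.
Darcy-Weisbach: ΔP = f(L/D)(ρV²/2) = 0.04925·(34/0.211)·(790·9.11²/2) = 0.04925·161.1·3.278e+04 = 2.601e+05 Pa.
Q = V·A = 9.11·0.03497 = 0.3185 m³/s.
Pumping power P = QΔP = 0.3185·2.601e+05 = 82860 W = 82.9 kW.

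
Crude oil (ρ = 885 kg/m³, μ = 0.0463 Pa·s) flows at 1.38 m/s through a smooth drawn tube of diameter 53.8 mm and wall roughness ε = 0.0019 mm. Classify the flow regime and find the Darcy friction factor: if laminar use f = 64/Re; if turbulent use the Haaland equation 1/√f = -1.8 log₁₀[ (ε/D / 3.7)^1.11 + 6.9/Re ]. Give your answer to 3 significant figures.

Re = ρVD/μ = 885·1.38·0.0538/0.0463 = 1419.
Re < 2300 → laminar, so f = 64/Re = 0.0451 (roughness is irrelevant in laminar flow).

f ≈ 0.0451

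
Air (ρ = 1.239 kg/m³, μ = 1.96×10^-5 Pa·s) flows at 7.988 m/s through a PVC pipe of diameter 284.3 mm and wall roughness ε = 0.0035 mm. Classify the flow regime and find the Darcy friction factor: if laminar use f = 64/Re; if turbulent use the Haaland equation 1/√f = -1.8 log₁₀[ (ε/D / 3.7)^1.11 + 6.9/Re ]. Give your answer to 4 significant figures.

f ≈ 0.01661

Re = ρVD/μ = 1.239·7.988·0.2843/1.96e-05 = 1.436e+05.
Re > 4000 → turbulent. ε/D = 3.5e-06/0.2843 = 1.23e-05; Haaland: 1/√f = -1.8 log₁₀[8.31e-07 + 4.81e-05] = 7.759, so f = 0.01661.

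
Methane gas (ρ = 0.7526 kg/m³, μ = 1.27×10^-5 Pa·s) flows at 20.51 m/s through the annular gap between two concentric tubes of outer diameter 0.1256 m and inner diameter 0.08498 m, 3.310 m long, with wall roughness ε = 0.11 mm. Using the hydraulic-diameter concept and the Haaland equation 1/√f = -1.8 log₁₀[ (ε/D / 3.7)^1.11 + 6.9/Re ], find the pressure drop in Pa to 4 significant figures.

ΔP ≈ 359.6 Pa

Hydraulic diameter D_h = 4A/P = D_o - D_i = 0.1256 - 0.08498 = 0.04062 m.
Re = ρVD_h/μ = 0.7526·20.51·0.04062/1.27e-05 = 4.937e+04.
ε/D_h = 0.00011/0.04062 = 0.00271; Haaland gives 1/√f = -1.8 log₁₀[0.000331+0.00014] = 5.989, so f = 0.02788.
ΔP = f(L/D_h)(ρV²/2) = 0.02788·3.31/0.04062·158.3 = 359.6 Pa.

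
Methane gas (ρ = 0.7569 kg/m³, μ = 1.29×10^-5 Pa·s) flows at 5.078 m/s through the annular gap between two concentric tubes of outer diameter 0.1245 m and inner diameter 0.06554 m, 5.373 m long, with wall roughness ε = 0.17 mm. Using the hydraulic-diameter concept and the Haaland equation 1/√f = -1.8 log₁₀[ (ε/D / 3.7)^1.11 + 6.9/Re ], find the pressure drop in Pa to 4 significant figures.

ΔP ≈ 28.08 Pa

Hydraulic diameter D_h = 4A/P = D_o - D_i = 0.1245 - 0.06554 = 0.05896 m.
Re = ρVD_h/μ = 0.7569·5.078·0.05896/1.29e-05 = 1.757e+04.
ε/D_h = 0.00017/0.05896 = 0.00288; Haaland gives 1/√f = -1.8 log₁₀[0.000355+0.000393] = 5.628, so f = 0.03158.
ΔP = f(L/D_h)(ρV²/2) = 0.03158·5.373/0.05896·9.759 = 28.08 Pa.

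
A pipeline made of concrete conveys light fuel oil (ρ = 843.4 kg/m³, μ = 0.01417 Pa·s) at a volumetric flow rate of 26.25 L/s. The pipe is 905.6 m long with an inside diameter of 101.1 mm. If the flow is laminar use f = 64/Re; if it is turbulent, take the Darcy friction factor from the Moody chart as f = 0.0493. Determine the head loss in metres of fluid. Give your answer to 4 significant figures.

h_f ≈ 240.7 m

Q = 26.25 L/s = 26.25/1000 = 0.02625 m³/s.
Cross-sectional area A = πD²/4 = π(0.1011)²/4 = 0.008028 m²; mean velocity V = Q/A = 0.02625/0.008028 = 3.27 m/s.
Reynolds number Re = ρVD/μ = 843.4 · 3.27 · 0.1011 / 0.0142 = 1.968e+04.
Re > 4000 → turbulent; use the Moody-chart value f = 0.0493.
Darcy-Weisbach: ΔP = f(L/D)(ρV²/2) = 0.0493·(905.6/0.1011)·(843.4·3.27²/2) = 0.0493·8957·4509 = 1.991e+06 Pa.
Head loss h_f = ΔP/(ρg) = 1.991e+06/(843.4·9.81) = 240.7 m.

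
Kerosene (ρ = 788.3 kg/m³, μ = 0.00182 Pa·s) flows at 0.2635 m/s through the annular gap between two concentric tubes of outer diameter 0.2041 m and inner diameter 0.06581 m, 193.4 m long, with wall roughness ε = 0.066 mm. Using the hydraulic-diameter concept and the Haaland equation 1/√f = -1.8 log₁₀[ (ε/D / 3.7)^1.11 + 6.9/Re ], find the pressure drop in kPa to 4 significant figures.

ΔP ≈ 1.076 kPa

Hydraulic diameter D_h = 4A/P = D_o - D_i = 0.2041 - 0.06581 = 0.1383 m.
Re = ρVD_h/μ = 788.3·0.2635·0.1383/0.00182 = 1.578e+04.
ε/D_h = 6.6e-05/0.1383 = 0.000477; Haaland gives 1/√f = -1.8 log₁₀[4.82e-05+0.000437] = 5.965, so f = 0.0281.
ΔP = f(L/D_h)(ρV²/2) = 0.0281·193.4/0.1383·27.37 = 1076 Pa.
ΔP = 1.076 kPa.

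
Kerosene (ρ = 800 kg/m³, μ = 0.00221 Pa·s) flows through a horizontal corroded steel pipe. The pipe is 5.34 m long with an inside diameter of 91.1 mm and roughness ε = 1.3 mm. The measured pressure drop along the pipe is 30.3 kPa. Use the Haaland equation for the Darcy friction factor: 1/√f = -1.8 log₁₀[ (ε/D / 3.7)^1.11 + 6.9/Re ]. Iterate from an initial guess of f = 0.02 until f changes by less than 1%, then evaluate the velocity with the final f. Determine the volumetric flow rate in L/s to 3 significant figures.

Q ≈ 35.6 L/s

Rearranging Darcy-Weisbach: V = √(2·ΔP·D/(f·L·ρ)). With ε/D = 0.0013/0.0911 = 0.0143, iterate starting from f = 0.02:
  f = 0.02 → V = √(2·3.03e+04·0.0911/(0.02·5.34·800)) = 8.038 m/s; Re = ρVD/μ = 2.651e+05; f → 0.04317
  f = 0.04317 → V = 5.471 m/s; Re = 1.804e+05; f → 0.04325
Converged (Δf/f < 1%). With the final f = 0.04325: V = √(2·3.03e+04·0.0911/(0.04325·5.34·800)) = 5.466 m/s.
Q = V·A = 5.466·(π/4·0.0911²) = 0.03563 m³/s = 35.6 L/s.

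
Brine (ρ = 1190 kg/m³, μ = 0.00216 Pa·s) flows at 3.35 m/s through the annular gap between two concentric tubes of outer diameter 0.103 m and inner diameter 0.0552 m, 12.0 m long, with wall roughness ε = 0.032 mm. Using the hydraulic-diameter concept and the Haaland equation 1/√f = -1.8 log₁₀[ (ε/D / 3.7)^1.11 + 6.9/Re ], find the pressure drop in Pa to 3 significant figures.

Hydraulic diameter D_h = 4A/P = D_o - D_i = 0.103 - 0.0552 = 0.0478 m.
Re = ρVD_h/μ = 1190·3.35·0.0478/0.00216 = 8.822e+04.
ε/D_h = 3.2e-05/0.0478 = 0.000669; Haaland gives 1/√f = -1.8 log₁₀[7.01e-05+7.82e-05] = 6.892, so f = 0.02105.
ΔP = f(L/D_h)(ρV²/2) = 0.02105·12/0.0478·6677 = 3.529e+04 Pa.

ΔP ≈ 35300 Pa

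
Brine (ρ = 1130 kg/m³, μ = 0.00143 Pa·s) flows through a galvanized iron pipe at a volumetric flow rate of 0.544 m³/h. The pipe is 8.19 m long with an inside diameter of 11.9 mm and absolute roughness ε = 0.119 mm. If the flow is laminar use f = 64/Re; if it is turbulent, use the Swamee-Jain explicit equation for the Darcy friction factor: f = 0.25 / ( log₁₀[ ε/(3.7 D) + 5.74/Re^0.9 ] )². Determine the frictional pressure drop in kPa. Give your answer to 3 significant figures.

ΔP ≈ 30.8 kPa

Q = 0.544 m³/h = 0.544/3600 = 0.0001511 m³/s.
Cross-sectional area A = πD²/4 = π(0.0119)²/4 = 0.0001112 m²; mean velocity V = Q/A = 0.0001511/0.0001112 = 1.359 m/s.
Reynolds number Re = ρVD/μ = 1130 · 1.359 · 0.0119 / 0.00143 = 1.278e+04.
Re > 4000 → turbulent. Relative roughness ε/D = 0.000119/0.0119 = 0.01. Swamee-Jain: f = 0.25/(log₁₀[0.01/3.7 + 5.74/1.278e+04^0.9])² = 0.25/(log₁₀[0.0027 + 0.00116])² = 0.25/(-2.414)² = 0.04292.
Darcy-Weisbach: ΔP = f(L/D)(ρV²/2) = 0.04292·(8.19/0.0119)·(1130·1.359²/2) = 0.04292·688.2·1043 = 3.081e+04 Pa.
ΔP = 3.081e+04 Pa = 30.8 kPa.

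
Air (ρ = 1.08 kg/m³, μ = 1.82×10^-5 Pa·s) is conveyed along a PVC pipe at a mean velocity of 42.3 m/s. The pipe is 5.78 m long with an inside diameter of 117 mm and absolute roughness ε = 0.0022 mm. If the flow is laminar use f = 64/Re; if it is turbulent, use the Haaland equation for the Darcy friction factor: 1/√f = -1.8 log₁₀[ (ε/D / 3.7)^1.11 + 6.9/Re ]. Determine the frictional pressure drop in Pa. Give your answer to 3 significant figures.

ΔP ≈ 695 Pa

Reynolds number Re = ρVD/μ = 1.08 · 42.3 · 0.117 / 1.82e-05 = 2.937e+05.
Re > 4000 → turbulent. Relative roughness ε/D = 2.2e-06/0.117 = 1.88e-05. Haaland: 1/√f = -1.8 log₁₀[(1.88e-05/3.7)^1.11 + 6.9/2.937e+05] = -1.8 log₁₀[1.33e-06 + 2.35e-05] = 8.289, so f = 0.01455.
Darcy-Weisbach: ΔP = f(L/D)(ρV²/2) = 0.01455·(5.78/0.117)·(1.08·42.3²/2) = 0.01455·49.4·966.2 = 694.7 Pa.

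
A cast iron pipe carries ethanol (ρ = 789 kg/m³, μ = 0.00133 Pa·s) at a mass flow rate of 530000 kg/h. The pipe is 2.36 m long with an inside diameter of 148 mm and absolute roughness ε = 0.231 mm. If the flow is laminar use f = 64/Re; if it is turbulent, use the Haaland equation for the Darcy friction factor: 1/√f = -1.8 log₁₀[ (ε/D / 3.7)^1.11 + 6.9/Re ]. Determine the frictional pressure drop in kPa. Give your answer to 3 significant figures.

ṁ = 530000 kg/h = 530000/3600 = 147.2 kg/s.
A = πD²/4 = π(0.148)²/4 = 0.0172 m²; mean velocity V = ṁ/(ρA) = 147.2/(789 · 0.0172) = 10.85 m/s.
Reynolds number Re = ρVD/μ = 789 · 10.85 · 0.148 / 0.00133 = 9.523e+05.
Re > 4000 → turbulent. Relative roughness ε/D = 0.000231/0.148 = 0.00156. Haaland: 1/√f = -1.8 log₁₀[(0.00156/3.7)^1.11 + 6.9/9.523e+05] = -1.8 log₁₀[0.000179 + 7.25e-06] = 6.712, so f = 0.0222.
Darcy-Weisbach: ΔP = f(L/D)(ρV²/2) = 0.0222·(2.36/0.148)·(789·10.85²/2) = 0.0222·15.95·4.641e+04 = 1.643e+04 Pa.
ΔP = 1.643e+04 Pa = 16.4 kPa.

ΔP ≈ 16.4 kPa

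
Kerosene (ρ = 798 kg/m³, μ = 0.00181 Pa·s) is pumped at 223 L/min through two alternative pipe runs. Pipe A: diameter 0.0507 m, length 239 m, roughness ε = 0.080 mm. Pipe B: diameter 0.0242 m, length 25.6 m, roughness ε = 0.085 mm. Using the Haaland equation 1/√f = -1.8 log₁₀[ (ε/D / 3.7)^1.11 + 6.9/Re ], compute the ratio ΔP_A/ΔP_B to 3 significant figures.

ΔP_A/ΔP_B ≈ 0.209

Pipe A: V = Q/A = 0.003717/0.002019 = 1.841 m/s; Re = 4.115e+04; ε/D = 0.00158; Haaland → f = 0.02583; ΔP_A = f(L/D)(ρV²/2) = 1.647e+05 Pa.
Pipe B: V = Q/A = 0.003717/0.00046 = 8.08 m/s; Re = 8.621e+04; ε/D = 0.00351; Haaland → f = 0.02864; ΔP_B = f(L/D)(ρV²/2) = 7.893e+05 Pa.
ΔP_A/ΔP_B = 1.647e+05/7.893e+05 = 0.209.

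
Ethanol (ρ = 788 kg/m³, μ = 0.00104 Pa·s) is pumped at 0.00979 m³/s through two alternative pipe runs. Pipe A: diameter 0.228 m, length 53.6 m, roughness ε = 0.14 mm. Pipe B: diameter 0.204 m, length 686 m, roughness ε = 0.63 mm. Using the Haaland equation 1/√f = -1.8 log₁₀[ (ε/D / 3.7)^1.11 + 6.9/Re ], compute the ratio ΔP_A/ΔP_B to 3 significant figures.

ΔP_A/ΔP_B ≈ 0.0363

Pipe A: V = Q/A = 0.00979/0.04083 = 0.2398 m/s; Re = 4.142e+04; ε/D = 0.000614; Haaland → f = 0.02332; ΔP_A = f(L/D)(ρV²/2) = 124.2 Pa.
Pipe B: V = Q/A = 0.00979/0.03269 = 0.2995 m/s; Re = 4.63e+04; ε/D = 0.00309; Haaland → f = 0.02879; ΔP_B = f(L/D)(ρV²/2) = 3422 Pa.
ΔP_A/ΔP_B = 124.2/3422 = 0.0363.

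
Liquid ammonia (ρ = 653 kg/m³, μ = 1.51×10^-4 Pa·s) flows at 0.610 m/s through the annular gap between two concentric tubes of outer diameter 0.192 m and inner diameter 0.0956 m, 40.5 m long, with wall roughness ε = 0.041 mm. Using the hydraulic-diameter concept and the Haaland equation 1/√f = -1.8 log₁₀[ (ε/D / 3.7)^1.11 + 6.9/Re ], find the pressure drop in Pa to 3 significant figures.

ΔP ≈ 911 Pa

Hydraulic diameter D_h = 4A/P = D_o - D_i = 0.192 - 0.0956 = 0.0964 m.
Re = ρVD_h/μ = 653·0.61·0.0964/0.000151 = 2.543e+05.
ε/D_h = 4.1e-05/0.0964 = 0.000425; Haaland gives 1/√f = -1.8 log₁₀[4.24e-05+2.71e-05] = 7.484, so f = 0.01785.
ΔP = f(L/D_h)(ρV²/2) = 0.01785·40.5/0.0964·121.5 = 911.2 Pa.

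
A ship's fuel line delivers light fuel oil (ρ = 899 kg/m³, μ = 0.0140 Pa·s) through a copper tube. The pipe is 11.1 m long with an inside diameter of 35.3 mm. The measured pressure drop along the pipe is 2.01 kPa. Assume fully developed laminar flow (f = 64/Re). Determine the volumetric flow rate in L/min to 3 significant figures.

For laminar flow, f = 64/Re with Re = ρVD/μ, so Darcy-Weisbach reduces to ΔP = 32μLV/D². Solving for V: V = ΔP·D²/(32μL) = 2010·(0.0353)²/(32·0.014·11.1) = 0.5037 m/s.
Check: Re = ρVD/μ = 899·0.5037·0.0353/0.014 = 1142 < 2300, so the laminar assumption holds.
Q = V·A = 0.5037·(π/4·0.0353²) = 0.0004929 m³/s = 29.6 L/min.

Q ≈ 29.6 L/min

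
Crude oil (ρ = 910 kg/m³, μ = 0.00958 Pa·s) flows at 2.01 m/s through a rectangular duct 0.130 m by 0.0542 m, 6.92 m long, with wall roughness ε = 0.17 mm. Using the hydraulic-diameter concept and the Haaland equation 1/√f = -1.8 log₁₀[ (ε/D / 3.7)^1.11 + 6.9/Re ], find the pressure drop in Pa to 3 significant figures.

ΔP ≈ 5230 Pa

Hydraulic diameter D_h = 4A/P = 4·(0.13·0.0542)/(2·(0.13+0.0542)) = 0.02818/0.3684 = 0.0765 m.
Re = ρVD_h/μ = 910·2.01·0.0765/0.00958 = 1.461e+04.
ε/D_h = 0.00017/0.0765 = 0.00222; Haaland gives 1/√f = -1.8 log₁₀[0.000266+0.000472] = 5.638, so f = 0.03146.
ΔP = f(L/D_h)(ρV²/2) = 0.03146·6.92/0.0765·1838 = 5232 Pa.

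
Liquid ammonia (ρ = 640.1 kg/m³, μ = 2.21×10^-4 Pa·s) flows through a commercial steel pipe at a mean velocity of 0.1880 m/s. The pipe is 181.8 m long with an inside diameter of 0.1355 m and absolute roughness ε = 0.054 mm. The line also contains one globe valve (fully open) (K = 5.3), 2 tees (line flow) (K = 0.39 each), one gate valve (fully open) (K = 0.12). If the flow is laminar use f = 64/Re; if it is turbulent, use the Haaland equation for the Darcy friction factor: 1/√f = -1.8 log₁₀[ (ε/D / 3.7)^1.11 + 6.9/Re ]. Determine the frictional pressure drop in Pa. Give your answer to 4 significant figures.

ΔP ≈ 381.9 Pa

Reynolds number Re = ρVD/μ = 640.1 · 0.188 · 0.1355 / 0.000221 = 7.378e+04.
Re > 4000 → turbulent. Relative roughness ε/D = 5.4e-05/0.1355 = 0.000399. Haaland: 1/√f = -1.8 log₁₀[(0.000399/3.7)^1.11 + 6.9/7.378e+04] = -1.8 log₁₀[3.94e-05 + 9.35e-05] = 6.977, so f = 0.02054.
Total minor-loss coefficient ΣK = 1·5.3 + 2·0.39 + 1·0.12 = 6.2.
ΔP = [f·L/D + ΣK]·(ρV²/2) = [0.02054·181.8/0.1355 + 6.2]·(640.1·0.188²/2) = [27.56 + 6.2]·11.31 = 381.9 Pa.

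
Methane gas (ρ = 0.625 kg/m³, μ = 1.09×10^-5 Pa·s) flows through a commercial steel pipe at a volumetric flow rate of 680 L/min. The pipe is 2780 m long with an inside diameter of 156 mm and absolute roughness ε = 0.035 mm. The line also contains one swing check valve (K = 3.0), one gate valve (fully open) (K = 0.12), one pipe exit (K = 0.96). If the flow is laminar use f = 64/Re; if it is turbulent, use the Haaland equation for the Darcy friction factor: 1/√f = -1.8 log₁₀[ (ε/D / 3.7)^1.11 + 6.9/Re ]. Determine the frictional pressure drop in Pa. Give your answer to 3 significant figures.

ΔP ≈ 73.4 Pa

Q = 680 L/min = 680/60000 = 0.01133 m³/s.
Cross-sectional area A = πD²/4 = π(0.156)²/4 = 0.01911 m²; mean velocity V = Q/A = 0.01133/0.01911 = 0.593 m/s.
Reynolds number Re = ρVD/μ = 0.625 · 0.593 · 0.156 / 1.09e-05 = 5304.
Re > 4000 → turbulent. Relative roughness ε/D = 3.5e-05/0.156 = 0.000224. Haaland: 1/√f = -1.8 log₁₀[(0.000224/3.7)^1.11 + 6.9/5304] = -1.8 log₁₀[2.08e-05 + 0.0013] = 5.182, so f = 0.03724.
Total minor-loss coefficient ΣK = 1·3 + 1·0.12 + 1·0.96 = 4.08.
ΔP = [f·L/D + ΣK]·(ρV²/2) = [0.03724·2780/0.156 + 4.08]·(0.625·0.593²/2) = [663.6 + 4.08]·0.1099 = 73.36 Pa.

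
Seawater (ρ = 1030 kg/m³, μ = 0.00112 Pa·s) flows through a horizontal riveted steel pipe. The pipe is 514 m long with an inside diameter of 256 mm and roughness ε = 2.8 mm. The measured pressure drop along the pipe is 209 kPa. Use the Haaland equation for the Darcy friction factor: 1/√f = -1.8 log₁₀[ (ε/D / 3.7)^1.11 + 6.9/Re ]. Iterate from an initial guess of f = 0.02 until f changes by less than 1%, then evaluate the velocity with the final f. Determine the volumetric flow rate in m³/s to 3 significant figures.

Rearranging Darcy-Weisbach: V = √(2·ΔP·D/(f·L·ρ)). With ε/D = 0.0028/0.256 = 0.0109, iterate starting from f = 0.02:
  f = 0.02 → V = √(2·2.09e+05·0.256/(0.02·514·1030)) = 3.179 m/s; Re = ρVD/μ = 7.484e+05; f → 0.03923
  f = 0.03923 → V = 2.27 m/s; Re = 5.344e+05; f → 0.03926
Converged (Δf/f < 1%). With the final f = 0.03926: V = √(2·2.09e+05·0.256/(0.03926·514·1030)) = 2.269 m/s.
Q = V·A = 2.269·(π/4·0.256²) = 0.1168 m³/s = 0.117 m³/s.

Q ≈ 0.117 m³/s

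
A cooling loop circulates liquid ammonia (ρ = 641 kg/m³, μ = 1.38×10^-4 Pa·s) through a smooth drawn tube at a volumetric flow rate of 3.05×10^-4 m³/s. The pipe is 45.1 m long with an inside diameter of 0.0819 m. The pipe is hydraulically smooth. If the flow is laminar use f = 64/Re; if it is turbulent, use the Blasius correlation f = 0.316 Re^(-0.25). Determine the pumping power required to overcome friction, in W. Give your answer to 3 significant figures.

P ≈ 0.00468 W

Cross-sectional area A = πD²/4 = π(0.0819)²/4 = 0.005268 m²; mean velocity V = Q/A = 0.000305/0.005268 = 0.0579 m/s.
Reynolds number Re = ρVD/μ = 641 · 0.0579 · 0.0819 / 0.000138 = 2.202e+04.
Re > 4000 → turbulent. Smooth-pipe (Blasius): f = 0.316 Re^(-0.25) = 0.316/(2.202e+04)^0.25 = 0.02594.
Darcy-Weisbach: ΔP = f(L/D)(ρV²/2) = 0.02594·(45.1/0.0819)·(641·0.0579²/2) = 0.02594·550.7·1.074 = 15.34 Pa.
Pumping power P = QΔP = 0.000305·15.34 = 0.004680 W = 0.00468 W.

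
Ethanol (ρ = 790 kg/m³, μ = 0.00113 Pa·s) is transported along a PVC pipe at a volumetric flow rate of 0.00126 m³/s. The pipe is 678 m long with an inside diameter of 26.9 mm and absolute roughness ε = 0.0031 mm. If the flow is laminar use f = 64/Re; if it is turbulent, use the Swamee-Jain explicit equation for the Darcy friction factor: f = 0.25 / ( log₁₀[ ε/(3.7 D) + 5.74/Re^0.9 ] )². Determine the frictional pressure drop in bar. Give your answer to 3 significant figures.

ΔP ≈ 10.8 bar

Cross-sectional area A = πD²/4 = π(0.0269)²/4 = 0.0005683 m²; mean velocity V = Q/A = 0.00126/0.0005683 = 2.217 m/s.
Reynolds number Re = ρVD/μ = 790 · 2.217 · 0.0269 / 0.00113 = 4.169e+04.
Re > 4000 → turbulent. Relative roughness ε/D = 3.1e-06/0.0269 = 0.000115. Swamee-Jain: f = 0.25/(log₁₀[0.000115/3.7 + 5.74/4.169e+04^0.9])² = 0.25/(log₁₀[3.11e-05 + 0.000399])² = 0.25/(-3.367)² = 0.02206.
Darcy-Weisbach: ΔP = f(L/D)(ρV²/2) = 0.02206·(678/0.0269)·(790·2.217²/2) = 0.02206·2.52e+04·1942 = 1.079e+06 Pa.
ΔP = 1.079e+06 Pa = 10.8 bar.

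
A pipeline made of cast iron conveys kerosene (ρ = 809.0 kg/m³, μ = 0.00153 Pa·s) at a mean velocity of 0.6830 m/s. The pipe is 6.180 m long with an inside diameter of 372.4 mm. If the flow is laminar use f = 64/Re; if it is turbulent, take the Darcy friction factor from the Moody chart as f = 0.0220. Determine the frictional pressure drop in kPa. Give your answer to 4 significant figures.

ΔP ≈ 0.06889 kPa

Reynolds number Re = ρVD/μ = 809 · 0.683 · 0.3724 / 0.00153 = 1.345e+05.
Re > 4000 → turbulent; use the Moody-chart value f = 0.0220.
Darcy-Weisbach: ΔP = f(L/D)(ρV²/2) = 0.022·(6.18/0.3724)·(809·0.683²/2) = 0.022·16.6·188.7 = 68.89 Pa.
ΔP = 68.89 Pa = 0.06889 kPa.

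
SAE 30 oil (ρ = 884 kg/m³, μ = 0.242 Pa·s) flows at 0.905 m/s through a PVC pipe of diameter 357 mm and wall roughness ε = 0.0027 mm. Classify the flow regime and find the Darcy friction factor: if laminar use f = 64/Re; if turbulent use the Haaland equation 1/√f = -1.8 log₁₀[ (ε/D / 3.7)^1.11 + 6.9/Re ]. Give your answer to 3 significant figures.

Re = ρVD/μ = 884·0.905·0.357/0.242 = 1180.
Re < 2300 → laminar, so f = 64/Re = 0.05423 (roughness is irrelevant in laminar flow).

f ≈ 0.0542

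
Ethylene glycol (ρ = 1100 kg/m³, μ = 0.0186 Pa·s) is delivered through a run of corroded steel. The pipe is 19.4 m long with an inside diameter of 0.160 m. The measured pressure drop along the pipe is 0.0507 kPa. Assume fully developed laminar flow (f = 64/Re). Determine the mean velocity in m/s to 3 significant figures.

For laminar flow, f = 64/Re with Re = ρVD/μ, so Darcy-Weisbach reduces to ΔP = 32μLV/D². Solving for V: V = ΔP·D²/(32μL) = 50.7·(0.16)²/(32·0.0186·19.4) = 0.1124 m/s.
Check: Re = ρVD/μ = 1100·0.1124·0.16/0.0186 = 1064 < 2300, so the laminar assumption holds.

V ≈ 0.112 m/s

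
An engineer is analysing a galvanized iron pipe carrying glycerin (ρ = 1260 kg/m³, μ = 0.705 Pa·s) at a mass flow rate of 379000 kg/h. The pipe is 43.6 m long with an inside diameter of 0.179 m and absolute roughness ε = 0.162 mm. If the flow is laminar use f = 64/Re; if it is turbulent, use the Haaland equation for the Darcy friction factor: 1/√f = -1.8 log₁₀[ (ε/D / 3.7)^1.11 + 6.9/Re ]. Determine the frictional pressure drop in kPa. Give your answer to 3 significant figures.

ΔP ≈ 102 kPa

ṁ = 379000 kg/h = 379000/3600 = 105.3 kg/s.
A = πD²/4 = π(0.179)²/4 = 0.02516 m²; mean velocity V = ṁ/(ρA) = 105.3/(1260 · 0.02516) = 3.32 m/s.
Reynolds number Re = ρVD/μ = 1260 · 3.32 · 0.179 / 0.705 = 1062.
Re < 2300 → laminar flow, so f = 64/Re = 64/1062 = 0.06025 (the turbulent correlation is not needed).
Darcy-Weisbach: ΔP = f(L/D)(ρV²/2) = 0.06025·(43.6/0.179)·(1260·3.32²/2) = 0.06025·243.6·6945 = 1.019e+05 Pa.
ΔP = 1.019e+05 Pa = 102 kPa.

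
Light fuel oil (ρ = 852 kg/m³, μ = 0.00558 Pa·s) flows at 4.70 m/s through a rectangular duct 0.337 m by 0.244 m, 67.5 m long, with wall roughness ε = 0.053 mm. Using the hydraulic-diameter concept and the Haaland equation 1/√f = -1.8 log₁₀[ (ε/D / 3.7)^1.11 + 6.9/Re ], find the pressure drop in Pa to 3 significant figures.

Hydraulic diameter D_h = 4A/P = 4·(0.337·0.244)/(2·(0.337+0.244)) = 0.3289/1.162 = 0.2831 m.
Re = ρVD_h/μ = 852·4.7·0.2831/0.00558 = 2.031e+05.
ε/D_h = 5.3e-05/0.2831 = 0.000187; Haaland gives 1/√f = -1.8 log₁₀[1.7e-05+3.4e-05] = 7.726, so f = 0.01675.
ΔP = f(L/D_h)(ρV²/2) = 0.01675·67.5/0.2831·9410 = 3.759e+04 Pa.

ΔP ≈ 37600 Pa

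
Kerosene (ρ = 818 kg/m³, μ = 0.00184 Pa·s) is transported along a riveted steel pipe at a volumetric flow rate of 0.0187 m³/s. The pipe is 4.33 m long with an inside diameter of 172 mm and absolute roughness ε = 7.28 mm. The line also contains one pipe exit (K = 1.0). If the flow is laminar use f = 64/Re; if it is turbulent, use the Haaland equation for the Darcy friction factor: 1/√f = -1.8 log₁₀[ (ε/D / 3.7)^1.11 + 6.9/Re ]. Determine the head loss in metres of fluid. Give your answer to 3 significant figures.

Cross-sectional area A = πD²/4 = π(0.172)²/4 = 0.02324 m²; mean velocity V = Q/A = 0.0187/0.02324 = 0.8048 m/s.
Reynolds number Re = ρVD/μ = 818 · 0.8048 · 0.172 / 0.00184 = 6.154e+04.
Re > 4000 → turbulent. Relative roughness ε/D = 0.00728/0.172 = 0.0423. Haaland: 1/√f = -1.8 log₁₀[(0.0423/3.7)^1.11 + 6.9/6.154e+04] = -1.8 log₁₀[0.007 + 0.000112] = 3.867, so f = 0.06688.
Total minor-loss coefficient ΣK = 1·1 = 1.
ΔP = [f·L/D + ΣK]·(ρV²/2) = [0.06688·4.33/0.172 + 1]·(818·0.8048²/2) = [1.684 + 1]·264.9 = 710.9 Pa.
Head loss h_f = ΔP/(ρg) = 710.9/(818·9.81) = 0.0886 m.

h_f ≈ 0.0886 m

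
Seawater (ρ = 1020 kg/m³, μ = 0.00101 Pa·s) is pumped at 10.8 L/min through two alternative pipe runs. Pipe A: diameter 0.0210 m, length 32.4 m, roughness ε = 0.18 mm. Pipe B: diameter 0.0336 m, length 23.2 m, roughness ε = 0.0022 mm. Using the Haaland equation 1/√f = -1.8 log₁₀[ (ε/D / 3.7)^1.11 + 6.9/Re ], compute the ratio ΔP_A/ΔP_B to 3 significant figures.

Pipe A: V = Q/A = 0.00018/0.0003464 = 0.5197 m/s; Re = 1.102e+04; ε/D = 0.00857; Haaland → f = 0.04107; ΔP_A = f(L/D)(ρV²/2) = 8729 Pa.
Pipe B: V = Q/A = 0.00018/0.0008867 = 0.203 m/s; Re = 6888; ε/D = 6.55e-05; Haaland → f = 0.03436; ΔP_B = f(L/D)(ρV²/2) = 498.7 Pa.
ΔP_A/ΔP_B = 8729/498.7 = 17.5.

ΔP_A/ΔP_B ≈ 17.5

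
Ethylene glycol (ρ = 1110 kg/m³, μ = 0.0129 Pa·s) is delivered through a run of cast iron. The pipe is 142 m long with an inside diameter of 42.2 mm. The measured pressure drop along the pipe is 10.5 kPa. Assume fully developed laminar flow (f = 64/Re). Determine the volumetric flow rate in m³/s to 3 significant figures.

Q ≈ 4.46×10^-4 m³/s

For laminar flow, f = 64/Re with Re = ρVD/μ, so Darcy-Weisbach reduces to ΔP = 32μLV/D². Solving for V: V = ΔP·D²/(32μL) = 1.05e+04·(0.0422)²/(32·0.0129·142) = 0.319 m/s.
Check: Re = ρVD/μ = 1110·0.319·0.0422/0.0129 = 1158 < 2300, so the laminar assumption holds.
Q = V·A = 0.319·(π/4·0.0422²) = 0.0004462 m³/s = 4.46×10^-4 m³/s.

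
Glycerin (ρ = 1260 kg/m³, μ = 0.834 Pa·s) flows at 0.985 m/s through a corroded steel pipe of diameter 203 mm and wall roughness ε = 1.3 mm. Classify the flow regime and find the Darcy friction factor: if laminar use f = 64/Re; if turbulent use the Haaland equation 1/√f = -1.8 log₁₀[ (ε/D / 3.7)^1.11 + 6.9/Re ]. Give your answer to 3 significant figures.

Re = ρVD/μ = 1260·0.985·0.203/0.834 = 302.1.
Re < 2300 → laminar, so f = 64/Re = 0.2119 (roughness is irrelevant in laminar flow).

f ≈ 0.212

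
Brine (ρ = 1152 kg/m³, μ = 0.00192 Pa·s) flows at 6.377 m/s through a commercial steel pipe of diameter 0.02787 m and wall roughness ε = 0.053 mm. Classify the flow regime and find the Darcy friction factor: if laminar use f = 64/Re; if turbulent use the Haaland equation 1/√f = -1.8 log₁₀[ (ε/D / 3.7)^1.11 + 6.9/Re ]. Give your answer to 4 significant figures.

f ≈ 0.02462

Re = ρVD/μ = 1152·6.377·0.02787/0.00192 = 1.066e+05.
Re > 4000 → turbulent. ε/D = 5.3e-05/0.02787 = 0.0019; Haaland: 1/√f = -1.8 log₁₀[0.000223 + 6.47e-05] = 6.373, so f = 0.02462.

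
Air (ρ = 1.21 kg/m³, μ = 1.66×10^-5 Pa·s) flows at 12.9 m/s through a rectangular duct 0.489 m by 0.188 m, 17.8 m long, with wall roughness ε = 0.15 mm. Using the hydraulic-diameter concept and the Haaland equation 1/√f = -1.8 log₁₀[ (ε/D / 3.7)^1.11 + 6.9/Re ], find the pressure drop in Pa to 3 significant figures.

Hydraulic diameter D_h = 4A/P = 4·(0.489·0.188)/(2·(0.489+0.188)) = 0.3677/1.354 = 0.2716 m.
Re = ρVD_h/μ = 1.21·12.9·0.2716/1.66e-05 = 2.554e+05.
ε/D_h = 0.00015/0.2716 = 0.000552; Haaland gives 1/√f = -1.8 log₁₀[5.66e-05+2.7e-05] = 7.339, so f = 0.01856.
ΔP = f(L/D_h)(ρV²/2) = 0.01856·17.8/0.2716·100.7 = 122.5 Pa.

ΔP ≈ 122 Pa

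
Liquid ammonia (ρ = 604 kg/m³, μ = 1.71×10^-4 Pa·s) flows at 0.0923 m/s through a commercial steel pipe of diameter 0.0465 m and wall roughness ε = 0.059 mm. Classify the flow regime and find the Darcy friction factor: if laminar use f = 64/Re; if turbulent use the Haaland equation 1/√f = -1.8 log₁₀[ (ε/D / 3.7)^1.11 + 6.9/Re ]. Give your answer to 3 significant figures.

f ≈ 0.0297

Re = ρVD/μ = 604·0.0923·0.0465/0.000171 = 1.516e+04.
Re > 4000 → turbulent. ε/D = 5.9e-05/0.0465 = 0.00127; Haaland: 1/√f = -1.8 log₁₀[0.000143 + 0.000455] = 5.802, so f = 0.0297.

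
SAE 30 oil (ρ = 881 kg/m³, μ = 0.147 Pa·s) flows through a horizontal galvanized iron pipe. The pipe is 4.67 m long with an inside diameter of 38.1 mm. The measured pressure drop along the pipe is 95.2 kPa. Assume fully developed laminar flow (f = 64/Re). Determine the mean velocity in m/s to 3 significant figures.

V ≈ 6.29 m/s

For laminar flow, f = 64/Re with Re = ρVD/μ, so Darcy-Weisbach reduces to ΔP = 32μLV/D². Solving for V: V = ΔP·D²/(32μL) = 9.52e+04·(0.0381)²/(32·0.147·4.67) = 6.291 m/s.
Check: Re = ρVD/μ = 881·6.291·0.0381/0.147 = 1436 < 2300, so the laminar assumption holds.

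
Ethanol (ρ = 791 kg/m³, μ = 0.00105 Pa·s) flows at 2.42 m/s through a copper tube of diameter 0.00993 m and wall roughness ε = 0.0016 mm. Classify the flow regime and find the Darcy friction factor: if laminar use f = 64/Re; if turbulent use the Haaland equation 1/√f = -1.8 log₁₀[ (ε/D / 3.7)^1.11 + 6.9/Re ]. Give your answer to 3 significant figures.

f ≈ 0.0267

Re = ρVD/μ = 791·2.42·0.00993/0.00105 = 1.81e+04.
Re > 4000 → turbulent. ε/D = 1.6e-06/0.00993 = 0.000161; Haaland: 1/√f = -1.8 log₁₀[1.44e-05 + 0.000381] = 6.125, so f = 0.02666.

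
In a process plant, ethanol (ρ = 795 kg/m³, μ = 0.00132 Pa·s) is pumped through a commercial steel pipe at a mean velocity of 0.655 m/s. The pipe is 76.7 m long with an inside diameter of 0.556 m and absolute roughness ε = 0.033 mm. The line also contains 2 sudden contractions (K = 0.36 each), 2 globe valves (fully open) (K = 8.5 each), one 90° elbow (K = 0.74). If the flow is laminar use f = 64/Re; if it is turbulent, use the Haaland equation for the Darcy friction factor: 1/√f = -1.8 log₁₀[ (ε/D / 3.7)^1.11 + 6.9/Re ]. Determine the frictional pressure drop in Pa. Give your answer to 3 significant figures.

ΔP ≈ 3520 Pa

Reynolds number Re = ρVD/μ = 795 · 0.655 · 0.556 / 0.00132 = 2.193e+05.
Re > 4000 → turbulent. Relative roughness ε/D = 3.3e-05/0.556 = 5.94e-05. Haaland: 1/√f = -1.8 log₁₀[(5.94e-05/3.7)^1.11 + 6.9/2.193e+05] = -1.8 log₁₀[4.76e-06 + 3.15e-05] = 7.994, so f = 0.01565.
Total minor-loss coefficient ΣK = 2·0.36 + 2·8.5 + 1·0.74 = 18.5.
ΔP = [f·L/D + ΣK]·(ρV²/2) = [0.01565·76.7/0.556 + 18.5]·(795·0.655²/2) = [2.159 + 18.5]·170.5 = 3516 Pa.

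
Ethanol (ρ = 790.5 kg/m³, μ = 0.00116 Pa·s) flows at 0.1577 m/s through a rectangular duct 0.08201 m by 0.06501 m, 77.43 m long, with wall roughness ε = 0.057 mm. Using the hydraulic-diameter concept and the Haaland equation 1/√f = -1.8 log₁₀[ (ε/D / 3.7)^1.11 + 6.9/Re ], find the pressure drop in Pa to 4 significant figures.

Hydraulic diameter D_h = 4A/P = 4·(0.08201·0.06501)/(2·(0.08201+0.06501)) = 0.02133/0.294 = 0.07253 m.
Re = ρVD_h/μ = 790.5·0.1577·0.07253/0.00116 = 7794.
ε/D_h = 5.7e-05/0.07253 = 0.000786; Haaland gives 1/√f = -1.8 log₁₀[8.38e-05+0.000885] = 5.425, so f = 0.03398.
ΔP = f(L/D_h)(ρV²/2) = 0.03398·77.43/0.07253·9.83 = 356.6 Pa.

ΔP ≈ 356.6 Pa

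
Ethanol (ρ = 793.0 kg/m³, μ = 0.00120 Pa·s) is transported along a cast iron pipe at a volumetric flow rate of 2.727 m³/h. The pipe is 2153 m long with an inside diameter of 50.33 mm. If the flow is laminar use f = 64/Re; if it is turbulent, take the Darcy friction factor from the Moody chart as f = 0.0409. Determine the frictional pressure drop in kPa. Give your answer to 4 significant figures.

Q = 2.727 m³/h = 2.727/3600 = 0.0007575 m³/s.
Cross-sectional area A = πD²/4 = π(0.05033)²/4 = 0.001989 m²; mean velocity V = Q/A = 0.0007575/0.001989 = 0.3807 m/s.
Reynolds number Re = ρVD/μ = 793 · 0.3807 · 0.05033 / 0.0012 = 1.266e+04.
Re > 4000 → turbulent; use the Moody-chart value f = 0.0409.
Darcy-Weisbach: ΔP = f(L/D)(ρV²/2) = 0.0409·(2153/0.05033)·(793·0.3807²/2) = 0.0409·4.278e+04·57.48 = 1.006e+05 Pa.
ΔP = 1.006e+05 Pa = 100.6 kPa.

ΔP ≈ 100.6 kPa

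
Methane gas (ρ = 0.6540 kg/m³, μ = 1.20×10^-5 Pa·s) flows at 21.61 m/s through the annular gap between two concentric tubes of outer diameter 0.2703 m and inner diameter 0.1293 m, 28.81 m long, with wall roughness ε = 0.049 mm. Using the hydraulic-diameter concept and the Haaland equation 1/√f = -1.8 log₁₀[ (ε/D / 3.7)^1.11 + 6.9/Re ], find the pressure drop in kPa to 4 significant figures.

Hydraulic diameter D_h = 4A/P = D_o - D_i = 0.2703 - 0.1293 = 0.141 m.
Re = ρVD_h/μ = 0.654·21.61·0.141/1.2e-05 = 1.661e+05.
ε/D_h = 4.9e-05/0.141 = 0.000348; Haaland gives 1/√f = -1.8 log₁₀[3.39e-05+4.16e-05] = 7.421, so f = 0.01816.
ΔP = f(L/D_h)(ρV²/2) = 0.01816·28.81/0.141·152.7 = 566.6 Pa.
ΔP = 0.5666 kPa.

ΔP ≈ 0.5666 kPa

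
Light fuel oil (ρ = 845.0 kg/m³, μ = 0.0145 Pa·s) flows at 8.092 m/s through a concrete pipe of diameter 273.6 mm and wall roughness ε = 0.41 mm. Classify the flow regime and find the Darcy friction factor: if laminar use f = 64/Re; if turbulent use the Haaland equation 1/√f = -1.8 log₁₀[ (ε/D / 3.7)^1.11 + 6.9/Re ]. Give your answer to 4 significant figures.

f ≈ 0.02319

Re = ρVD/μ = 845·8.092·0.2736/0.0145 = 1.29e+05.
Re > 4000 → turbulent. ε/D = 0.00041/0.2736 = 0.0015; Haaland: 1/√f = -1.8 log₁₀[0.000172 + 5.35e-05] = 6.566, so f = 0.02319.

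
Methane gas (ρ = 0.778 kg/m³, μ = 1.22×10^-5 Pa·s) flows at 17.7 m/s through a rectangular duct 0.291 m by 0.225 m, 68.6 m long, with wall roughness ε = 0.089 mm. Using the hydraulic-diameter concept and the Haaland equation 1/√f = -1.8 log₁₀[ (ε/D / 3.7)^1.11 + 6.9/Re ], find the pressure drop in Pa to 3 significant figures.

ΔP ≈ 567 Pa

Hydraulic diameter D_h = 4A/P = 4·(0.291·0.225)/(2·(0.291+0.225)) = 0.2619/1.032 = 0.2538 m.
Re = ρVD_h/μ = 0.778·17.7·0.2538/1.22e-05 = 2.865e+05.
ε/D_h = 8.9e-05/0.2538 = 0.000351; Haaland gives 1/√f = -1.8 log₁₀[3.42e-05+2.41e-05] = 7.622, so f = 0.01721.
ΔP = f(L/D_h)(ρV²/2) = 0.01721·68.6/0.2538·121.9 = 567.1 Pa.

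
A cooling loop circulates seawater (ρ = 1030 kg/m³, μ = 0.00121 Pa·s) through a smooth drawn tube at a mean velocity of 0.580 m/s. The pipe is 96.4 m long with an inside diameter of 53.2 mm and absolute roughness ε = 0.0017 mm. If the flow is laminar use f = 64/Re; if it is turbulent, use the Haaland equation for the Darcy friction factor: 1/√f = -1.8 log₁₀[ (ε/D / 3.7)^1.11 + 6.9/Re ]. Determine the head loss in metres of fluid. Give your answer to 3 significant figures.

h_f ≈ 0.750 m

Reynolds number Re = ρVD/μ = 1030 · 0.58 · 0.0532 / 0.00121 = 2.627e+04.
Re > 4000 → turbulent. Relative roughness ε/D = 1.7e-06/0.0532 = 3.2e-05. Haaland: 1/√f = -1.8 log₁₀[(3.2e-05/3.7)^1.11 + 6.9/2.627e+04] = -1.8 log₁₀[2.4e-06 + 0.000263] = 6.438, so f = 0.02413.
Darcy-Weisbach: ΔP = f(L/D)(ρV²/2) = 0.02413·(96.4/0.0532)·(1030·0.58²/2) = 0.02413·1812·173.2 = 7574 Pa.
Head loss h_f = ΔP/(ρg) = 7574/(1030·9.81) = 0.750 m.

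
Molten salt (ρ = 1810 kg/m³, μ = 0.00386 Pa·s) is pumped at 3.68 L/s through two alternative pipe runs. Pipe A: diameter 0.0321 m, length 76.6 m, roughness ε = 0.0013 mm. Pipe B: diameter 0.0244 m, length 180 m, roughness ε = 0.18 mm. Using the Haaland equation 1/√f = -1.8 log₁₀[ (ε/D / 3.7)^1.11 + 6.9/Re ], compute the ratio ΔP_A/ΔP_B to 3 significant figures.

ΔP_A/ΔP_B ≈ 0.0599

Pipe A: V = Q/A = 0.00368/0.0008093 = 4.547 m/s; Re = 6.845e+04; ε/D = 4.05e-05; Haaland → f = 0.01945; ΔP_A = f(L/D)(ρV²/2) = 8.686e+05 Pa.
Pipe B: V = Q/A = 0.00368/0.0004676 = 7.87 m/s; Re = 9.004e+04; ε/D = 0.00738; Haaland → f = 0.0351; ΔP_B = f(L/D)(ρV²/2) = 1.451e+07 Pa.
ΔP_A/ΔP_B = 8.686e+05/1.451e+07 = 0.0599.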